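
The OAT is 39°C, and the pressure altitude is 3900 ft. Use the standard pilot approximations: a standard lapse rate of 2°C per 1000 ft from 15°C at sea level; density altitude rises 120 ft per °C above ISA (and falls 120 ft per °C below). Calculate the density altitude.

7716 ft

ISA temperature at 3900 ft = 15 − 2 × (3900/1000) = 7.2°C.
ISA deviation = 39 − 7.2 = +31.8°C.
Density altitude = 3900 + 120 × (31.8) = 3900 + (+3816) = 7716 ft.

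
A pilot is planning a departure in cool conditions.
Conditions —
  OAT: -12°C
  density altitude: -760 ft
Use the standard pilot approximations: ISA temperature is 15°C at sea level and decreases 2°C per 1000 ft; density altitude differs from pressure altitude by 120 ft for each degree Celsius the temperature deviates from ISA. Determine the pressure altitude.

2000 ft

DA = PA + 120 × (OAT − (15 − 2·PA/1000)) = PA + 120·OAT − 1800 + 0.24·PA = 1.24·PA + 120·OAT − 1800.
So 1.24·PA = -760 − 120 × (-12) + 1800 = 2480.
PA = 2480 / 1.24 = 2000 ft.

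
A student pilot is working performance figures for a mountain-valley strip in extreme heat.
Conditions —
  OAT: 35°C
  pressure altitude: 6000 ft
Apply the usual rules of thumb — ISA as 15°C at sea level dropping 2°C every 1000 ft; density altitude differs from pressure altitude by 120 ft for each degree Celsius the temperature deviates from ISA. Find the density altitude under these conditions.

9840 ft

ISA temperature at 6000 ft = 15 − 2 × (6000/1000) = 3°C.
ISA deviation = 35 − 3 = +32°C.
Density altitude = 6000 + 120 × (32) = 6000 + (+3840) = 9840 ft.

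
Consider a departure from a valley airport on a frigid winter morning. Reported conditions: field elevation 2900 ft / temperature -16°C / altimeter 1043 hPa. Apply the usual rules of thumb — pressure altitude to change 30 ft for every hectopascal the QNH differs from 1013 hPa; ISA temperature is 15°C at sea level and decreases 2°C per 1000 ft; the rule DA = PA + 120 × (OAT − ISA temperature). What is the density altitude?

Pressure altitude = 2900 + (1013 − 1043) × 30 = 2900 + (-900) = 2000 ft.
ISA temperature at 2000 ft = 15 − 2 × (2000/1000) = 11°C.
ISA deviation = -16 − 11 = -27°C.
Density altitude = 2000 + 120 × (-27) = -1240 ft.

-1240 ft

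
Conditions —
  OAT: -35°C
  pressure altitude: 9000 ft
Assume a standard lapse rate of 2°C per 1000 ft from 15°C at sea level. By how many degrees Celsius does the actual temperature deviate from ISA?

ISA-32°C

ISA temperature at 9000 ft = 15 − 2 × (9000/1000) = -3°C.
Deviation = OAT − ISA = -35 − (-3) = -32°C.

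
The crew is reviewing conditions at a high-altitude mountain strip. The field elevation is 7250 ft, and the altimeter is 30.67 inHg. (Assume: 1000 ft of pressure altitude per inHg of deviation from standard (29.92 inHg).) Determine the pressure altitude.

6500 ft

Pressure correction = (29.92 − 30.67) × 1000 = -750 ft.
Pressure altitude = 7250 + (-750) = 6500 ft.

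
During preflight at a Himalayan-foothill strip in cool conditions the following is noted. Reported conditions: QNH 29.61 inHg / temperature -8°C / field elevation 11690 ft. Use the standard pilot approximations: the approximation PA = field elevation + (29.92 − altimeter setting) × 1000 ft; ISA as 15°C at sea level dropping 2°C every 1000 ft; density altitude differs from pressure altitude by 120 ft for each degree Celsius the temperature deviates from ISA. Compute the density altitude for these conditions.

Pressure altitude = 11690 + (29.92 − 29.61) × 1000 = 11690 + (+310) = 12000 ft.
ISA temperature at 12000 ft = 15 − 2 × (12000/1000) = -9°C.
ISA deviation = -8 − (-9) = +1°C.
Density altitude = 12000 + 120 × (1) = 12120 ft.

12120 ft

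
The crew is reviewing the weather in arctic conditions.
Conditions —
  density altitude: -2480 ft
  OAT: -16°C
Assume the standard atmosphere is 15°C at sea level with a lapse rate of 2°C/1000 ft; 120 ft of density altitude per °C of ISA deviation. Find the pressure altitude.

DA = PA + 120 × (OAT − (15 − 2·PA/1000)) = PA + 120·OAT − 1800 + 0.24·PA = 1.24·PA + 120·OAT − 1800.
So 1.24·PA = -2480 − 120 × (-16) + 1800 = 1240.
PA = 1240 / 1.24 = 1000 ft.

1000 ft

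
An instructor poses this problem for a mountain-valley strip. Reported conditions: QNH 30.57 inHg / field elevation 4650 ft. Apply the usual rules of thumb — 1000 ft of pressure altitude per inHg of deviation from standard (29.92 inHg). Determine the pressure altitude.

4000 ft

Pressure correction = (29.92 − 30.57) × 1000 = -650 ft.
Pressure altitude = 4650 + (-650) = 4000 ft.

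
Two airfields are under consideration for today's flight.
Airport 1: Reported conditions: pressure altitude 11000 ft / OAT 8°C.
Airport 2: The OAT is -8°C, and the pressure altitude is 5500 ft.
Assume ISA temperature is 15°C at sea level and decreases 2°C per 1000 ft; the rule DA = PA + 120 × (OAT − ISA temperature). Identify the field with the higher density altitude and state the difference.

Airport 1: ISA temp = -7°C, deviation +15°C, DA = 11000 + 120 × 15 = 12800 ft.
Airport 2: ISA temp = 4°C, deviation -12°C, DA = 5500 + 120 × (-12) = 4060 ft.
Airport 1 is higher by 12800 − 4060 = 8740 ft.

Airport 1 by 8740 ft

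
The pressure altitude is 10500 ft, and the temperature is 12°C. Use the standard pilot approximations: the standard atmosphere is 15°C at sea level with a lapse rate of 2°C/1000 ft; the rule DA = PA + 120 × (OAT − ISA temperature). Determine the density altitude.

ISA temperature at 10500 ft = 15 − 2 × (10500/1000) = -6°C.
ISA deviation = 12 − (-6) = +18°C.
Density altitude = 10500 + 120 × (18) = 10500 + (+2160) = 12660 ft.

12660 ft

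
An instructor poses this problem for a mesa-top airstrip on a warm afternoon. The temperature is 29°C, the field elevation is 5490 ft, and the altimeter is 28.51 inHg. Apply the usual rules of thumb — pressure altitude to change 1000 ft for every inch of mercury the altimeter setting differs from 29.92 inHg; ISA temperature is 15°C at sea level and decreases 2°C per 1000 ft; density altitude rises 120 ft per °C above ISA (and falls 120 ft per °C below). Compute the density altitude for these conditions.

10236 ft

Pressure altitude = 5490 + (29.92 − 28.51) × 1000 = 5490 + (+1410) = 6900 ft.
ISA temperature at 6900 ft = 15 − 2 × (6900/1000) = 1.2°C.
ISA deviation = 29 − 1.2 = +27.8°C.
Density altitude = 6900 + 120 × (27.8) = 10236 ft.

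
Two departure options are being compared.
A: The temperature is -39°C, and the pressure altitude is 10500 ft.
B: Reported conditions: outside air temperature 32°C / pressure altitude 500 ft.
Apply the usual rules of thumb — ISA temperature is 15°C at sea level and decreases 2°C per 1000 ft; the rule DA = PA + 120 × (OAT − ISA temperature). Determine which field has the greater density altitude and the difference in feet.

A: ISA temp = -6°C, deviation -33°C, DA = 10500 + 120 × (-33) = 6540 ft.
B: ISA temp = 14°C, deviation +18°C, DA = 500 + 120 × 18 = 2660 ft.
A is higher by 6540 − 2660 = 3880 ft.

A by 3880 ft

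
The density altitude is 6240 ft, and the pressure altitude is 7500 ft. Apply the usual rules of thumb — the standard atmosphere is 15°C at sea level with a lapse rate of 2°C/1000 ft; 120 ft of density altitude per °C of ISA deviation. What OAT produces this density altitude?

-10.5°C

Density altitude − pressure altitude = 6240 − 7500 = -1260 ft.
At 120 ft/°C that is an ISA deviation of -1260/120 = -10.5°C.
ISA temperature at 7500 ft = 15 − 2 × (7500/1000) = 0°C.
OAT = ISA + deviation = 0 + (-10.5) = -10.5°C.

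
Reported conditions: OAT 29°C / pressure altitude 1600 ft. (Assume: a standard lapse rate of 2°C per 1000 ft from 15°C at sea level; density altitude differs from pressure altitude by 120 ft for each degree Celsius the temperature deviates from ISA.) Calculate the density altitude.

3664 ft

ISA temperature at 1600 ft = 15 − 2 × (1600/1000) = 11.8°C.
ISA deviation = 29 − 11.8 = +17.2°C.
Density altitude = 1600 + 120 × (17.2) = 1600 + (+2064) = 3664 ft.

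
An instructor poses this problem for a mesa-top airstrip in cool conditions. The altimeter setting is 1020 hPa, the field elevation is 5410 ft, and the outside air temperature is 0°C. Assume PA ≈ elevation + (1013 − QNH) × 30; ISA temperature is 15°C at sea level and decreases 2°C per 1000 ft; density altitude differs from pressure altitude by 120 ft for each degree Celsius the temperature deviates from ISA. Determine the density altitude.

Pressure altitude = 5410 + (1013 − 1020) × 30 = 5410 + (-210) = 5200 ft.
ISA temperature at 5200 ft = 15 − 2 × (5200/1000) = 4.6°C.
ISA deviation = 0 − 4.6 = -4.6°C.
Density altitude = 5200 + 120 × (-4.6) = 4648 ft.

4648 ft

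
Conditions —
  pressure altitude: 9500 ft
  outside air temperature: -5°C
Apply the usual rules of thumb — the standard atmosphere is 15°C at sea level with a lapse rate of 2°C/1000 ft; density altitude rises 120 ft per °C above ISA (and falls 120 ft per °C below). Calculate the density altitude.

ISA temperature at 9500 ft = 15 − 2 × (9500/1000) = -4°C.
ISA deviation = -5 − (-4) = -1°C.
Density altitude = 9500 + 120 × (-1) = 9500 + (-120) = 9380 ft.

9380 ft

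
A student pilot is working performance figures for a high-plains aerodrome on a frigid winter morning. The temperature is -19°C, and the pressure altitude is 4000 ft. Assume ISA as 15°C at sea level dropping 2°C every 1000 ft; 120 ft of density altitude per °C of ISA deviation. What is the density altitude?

880 ft

ISA temperature at 4000 ft = 15 − 2 × (4000/1000) = 7°C.
ISA deviation = -19 − 7 = -26°C.
Density altitude = 4000 + 120 × (-26) = 4000 + (-3120) = 880 ft.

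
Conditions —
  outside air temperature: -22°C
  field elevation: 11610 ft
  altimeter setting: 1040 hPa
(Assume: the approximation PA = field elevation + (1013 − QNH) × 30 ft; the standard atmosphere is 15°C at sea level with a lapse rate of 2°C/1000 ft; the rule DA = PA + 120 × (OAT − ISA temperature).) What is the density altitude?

Pressure altitude = 11610 + (1013 − 1040) × 30 = 11610 + (-810) = 10800 ft.
ISA temperature at 10800 ft = 15 − 2 × (10800/1000) = -6.6°C.
ISA deviation = -22 − (-6.6) = -15.4°C.
Density altitude = 10800 + 120 × (-15.4) = 8952 ft.

8952 ft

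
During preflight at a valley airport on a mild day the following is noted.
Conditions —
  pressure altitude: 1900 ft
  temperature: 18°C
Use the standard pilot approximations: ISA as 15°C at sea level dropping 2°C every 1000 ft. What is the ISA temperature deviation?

ISA temperature at 1900 ft = 15 − 2 × (1900/1000) = 11.2°C.
Deviation = OAT − ISA = 18 − 11.2 = +6.8°C.

ISA+6.8°C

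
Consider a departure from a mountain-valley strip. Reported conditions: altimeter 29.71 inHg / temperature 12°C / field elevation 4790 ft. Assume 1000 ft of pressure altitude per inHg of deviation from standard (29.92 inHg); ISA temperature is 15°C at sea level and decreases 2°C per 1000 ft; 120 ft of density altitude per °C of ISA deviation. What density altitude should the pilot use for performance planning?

Pressure altitude = 4790 + (29.92 − 29.71) × 1000 = 4790 + (+210) = 5000 ft.
ISA temperature at 5000 ft = 15 − 2 × (5000/1000) = 5°C.
ISA deviation = 12 − 5 = +7°C.
Density altitude = 5000 + 120 × (7) = 5840 ft.

5840 ft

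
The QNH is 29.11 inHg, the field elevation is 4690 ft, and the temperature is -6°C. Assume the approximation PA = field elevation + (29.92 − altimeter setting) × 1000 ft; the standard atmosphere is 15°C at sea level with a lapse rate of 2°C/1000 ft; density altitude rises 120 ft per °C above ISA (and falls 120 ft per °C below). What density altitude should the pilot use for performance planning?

4300 ft

Pressure altitude = 4690 + (29.92 − 29.11) × 1000 = 4690 + (+810) = 5500 ft.
ISA temperature at 5500 ft = 15 − 2 × (5500/1000) = 4°C.
ISA deviation = -6 − 4 = -10°C.
Density altitude = 5500 + 120 × (-10) = 4300 ft.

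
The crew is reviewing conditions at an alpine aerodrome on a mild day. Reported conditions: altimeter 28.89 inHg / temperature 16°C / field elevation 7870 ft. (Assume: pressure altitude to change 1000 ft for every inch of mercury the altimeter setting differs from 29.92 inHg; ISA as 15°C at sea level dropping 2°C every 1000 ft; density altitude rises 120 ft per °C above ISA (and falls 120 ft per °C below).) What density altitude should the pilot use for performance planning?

Pressure altitude = 7870 + (29.92 − 28.89) × 1000 = 7870 + (+1030) = 8900 ft.
ISA temperature at 8900 ft = 15 − 2 × (8900/1000) = -2.8°C.
ISA deviation = 16 − (-2.8) = +18.8°C.
Density altitude = 8900 + 120 × (18.8) = 11156 ft.

11156 ft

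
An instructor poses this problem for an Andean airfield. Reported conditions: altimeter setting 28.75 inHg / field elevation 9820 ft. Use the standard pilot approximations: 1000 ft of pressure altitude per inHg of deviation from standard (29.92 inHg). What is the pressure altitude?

Pressure correction = (29.92 − 28.75) × 1000 = +1170 ft.
Pressure altitude = 9820 + (+1170) = 10990 ft.

10990 ft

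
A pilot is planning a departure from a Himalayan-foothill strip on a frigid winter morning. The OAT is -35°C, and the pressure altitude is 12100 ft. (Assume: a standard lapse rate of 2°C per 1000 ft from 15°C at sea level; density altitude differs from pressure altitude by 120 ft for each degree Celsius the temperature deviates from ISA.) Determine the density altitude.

ISA temperature at 12100 ft = 15 − 2 × (12100/1000) = -9.2°C.
ISA deviation = -35 − (-9.2) = -25.8°C.
Density altitude = 12100 + 120 × (-25.8) = 12100 + (-3096) = 9004 ft.

9004 ft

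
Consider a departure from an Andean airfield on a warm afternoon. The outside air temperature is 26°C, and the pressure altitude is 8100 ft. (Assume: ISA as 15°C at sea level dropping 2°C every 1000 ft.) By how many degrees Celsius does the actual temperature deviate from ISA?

ISA+27.2°C

ISA temperature at 8100 ft = 15 − 2 × (8100/1000) = -1.2°C.
Deviation = OAT − ISA = 26 − (-1.2) = +27.2°C.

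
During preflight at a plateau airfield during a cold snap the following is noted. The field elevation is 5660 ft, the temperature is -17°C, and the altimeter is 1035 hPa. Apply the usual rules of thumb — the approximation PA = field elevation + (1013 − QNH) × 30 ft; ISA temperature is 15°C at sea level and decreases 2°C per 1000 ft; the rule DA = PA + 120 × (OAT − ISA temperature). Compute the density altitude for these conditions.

Pressure altitude = 5660 + (1013 − 1035) × 30 = 5660 + (-660) = 5000 ft.
ISA temperature at 5000 ft = 15 − 2 × (5000/1000) = 5°C.
ISA deviation = -17 − 5 = -22°C.
Density altitude = 5000 + 120 × (-22) = 2360 ft.

2360 ft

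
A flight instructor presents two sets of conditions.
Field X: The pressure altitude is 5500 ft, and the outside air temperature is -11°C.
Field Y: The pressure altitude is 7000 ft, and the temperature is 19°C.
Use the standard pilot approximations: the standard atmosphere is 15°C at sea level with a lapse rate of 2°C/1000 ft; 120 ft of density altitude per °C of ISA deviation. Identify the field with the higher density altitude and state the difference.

Field Y by 5460 ft

Field X: ISA temp = 4°C, deviation -15°C, DA = 5500 + 120 × (-15) = 3700 ft.
Field Y: ISA temp = 1°C, deviation +18°C, DA = 7000 + 120 × 18 = 9160 ft.
Field Y is higher by 9160 − 3700 = 5460 ft.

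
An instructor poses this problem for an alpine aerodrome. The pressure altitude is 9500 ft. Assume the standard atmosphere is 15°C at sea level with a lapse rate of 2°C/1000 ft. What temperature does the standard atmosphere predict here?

-4°C

ISA temperature = 15 − 2 × (9500/1000) = 15 − 19 = -4°C.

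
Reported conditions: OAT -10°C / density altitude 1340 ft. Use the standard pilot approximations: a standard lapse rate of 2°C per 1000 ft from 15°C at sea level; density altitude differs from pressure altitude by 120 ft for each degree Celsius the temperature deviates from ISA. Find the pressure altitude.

DA = PA + 120 × (OAT − (15 − 2·PA/1000)) = PA + 120·OAT − 1800 + 0.24·PA = 1.24·PA + 120·OAT − 1800.
So 1.24·PA = 1340 − 120 × (-10) + 1800 = 4340.
PA = 4340 / 1.24 = 3500 ft.

3500 ft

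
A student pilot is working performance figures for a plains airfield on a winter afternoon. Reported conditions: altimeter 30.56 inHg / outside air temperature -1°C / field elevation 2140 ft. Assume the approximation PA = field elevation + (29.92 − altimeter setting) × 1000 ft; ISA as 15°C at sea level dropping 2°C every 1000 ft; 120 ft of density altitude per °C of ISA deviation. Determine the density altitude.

-60 ft

Pressure altitude = 2140 + (29.92 − 30.56) × 1000 = 2140 + (-640) = 1500 ft.
ISA temperature at 1500 ft = 15 − 2 × (1500/1000) = 12°C.
ISA deviation = -1 − 12 = -13°C.
Density altitude = 1500 + 120 × (-13) = -60 ft.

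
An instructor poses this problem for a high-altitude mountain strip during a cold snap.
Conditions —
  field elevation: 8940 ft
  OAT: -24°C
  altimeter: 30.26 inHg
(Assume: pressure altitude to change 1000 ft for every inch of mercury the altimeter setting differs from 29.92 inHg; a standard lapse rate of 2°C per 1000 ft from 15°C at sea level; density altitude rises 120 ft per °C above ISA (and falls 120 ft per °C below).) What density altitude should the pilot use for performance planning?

Pressure altitude = 8940 + (29.92 − 30.26) × 1000 = 8940 + (-340) = 8600 ft.
ISA temperature at 8600 ft = 15 − 2 × (8600/1000) = -2.2°C.
ISA deviation = -24 − (-2.2) = -21.8°C.
Density altitude = 8600 + 120 × (-21.8) = 5984 ft.

5984 ft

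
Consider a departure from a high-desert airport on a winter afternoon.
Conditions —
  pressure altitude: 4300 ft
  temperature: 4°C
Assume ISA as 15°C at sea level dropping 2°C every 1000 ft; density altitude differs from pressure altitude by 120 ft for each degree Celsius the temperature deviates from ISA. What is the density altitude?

ISA temperature at 4300 ft = 15 − 2 × (4300/1000) = 6.4°C.
ISA deviation = 4 − 6.4 = -2.4°C.
Density altitude = 4300 + 120 × (-2.4) = 4300 + (-288) = 4012 ft.

4012 ft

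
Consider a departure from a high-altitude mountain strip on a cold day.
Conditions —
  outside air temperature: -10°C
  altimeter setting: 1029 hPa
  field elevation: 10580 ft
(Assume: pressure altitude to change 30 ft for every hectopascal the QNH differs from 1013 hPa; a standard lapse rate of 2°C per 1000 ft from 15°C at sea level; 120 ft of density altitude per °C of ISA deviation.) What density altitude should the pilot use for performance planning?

Pressure altitude = 10580 + (1013 − 1029) × 30 = 10580 + (-480) = 10100 ft.
ISA temperature at 10100 ft = 15 − 2 × (10100/1000) = -5.2°C.
ISA deviation = -10 − (-5.2) = -4.8°C.
Density altitude = 10100 + 120 × (-4.8) = 9524 ft.

9524 ft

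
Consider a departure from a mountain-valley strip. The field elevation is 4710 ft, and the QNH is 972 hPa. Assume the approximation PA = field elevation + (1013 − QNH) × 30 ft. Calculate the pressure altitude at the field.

Pressure correction = (1013 − 972) × 30 = +1230 ft.
Pressure altitude = 4710 + (+1230) = 5940 ft.

5940 ft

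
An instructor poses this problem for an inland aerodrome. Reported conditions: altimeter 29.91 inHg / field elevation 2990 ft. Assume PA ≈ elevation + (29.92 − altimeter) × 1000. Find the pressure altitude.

Pressure correction = (29.92 − 29.91) × 1000 = +10 ft.
Pressure altitude = 2990 + (+10) = 3000 ft.

3000 ft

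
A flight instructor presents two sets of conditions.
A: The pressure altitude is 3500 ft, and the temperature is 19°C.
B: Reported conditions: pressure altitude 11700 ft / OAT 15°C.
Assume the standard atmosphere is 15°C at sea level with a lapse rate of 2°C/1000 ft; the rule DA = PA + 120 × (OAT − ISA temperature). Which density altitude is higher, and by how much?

B by 9688 ft

A: ISA temp = 8°C, deviation +11°C, DA = 3500 + 120 × 11 = 4820 ft.
B: ISA temp = -8.4°C, deviation +23.4°C, DA = 11700 + 120 × 23.4 = 14508 ft.
B is higher by 14508 − 4820 = 9688 ft.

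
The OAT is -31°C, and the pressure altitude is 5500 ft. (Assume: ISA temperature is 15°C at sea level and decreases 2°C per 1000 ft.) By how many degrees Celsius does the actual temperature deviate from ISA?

ISA temperature at 5500 ft = 15 − 2 × (5500/1000) = 4°C.
Deviation = OAT − ISA = -31 − 4 = -35°C.

ISA-35°C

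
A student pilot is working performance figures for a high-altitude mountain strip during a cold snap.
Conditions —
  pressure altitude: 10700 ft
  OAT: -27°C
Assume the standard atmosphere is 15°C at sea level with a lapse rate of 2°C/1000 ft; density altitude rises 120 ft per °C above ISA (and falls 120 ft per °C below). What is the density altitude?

ISA temperature at 10700 ft = 15 − 2 × (10700/1000) = -6.4°C.
ISA deviation = -27 − (-6.4) = -20.6°C.
Density altitude = 10700 + 120 × (-20.6) = 10700 + (-2472) = 8228 ft.

8228 ft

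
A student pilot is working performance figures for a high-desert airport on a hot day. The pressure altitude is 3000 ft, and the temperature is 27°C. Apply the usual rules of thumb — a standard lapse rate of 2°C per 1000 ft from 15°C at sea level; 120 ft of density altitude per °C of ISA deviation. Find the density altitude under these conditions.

5160 ft

ISA temperature at 3000 ft = 15 − 2 × (3000/1000) = 9°C.
ISA deviation = 27 − 9 = +18°C.
Density altitude = 3000 + 120 × (18) = 3000 + (+2160) = 5160 ft.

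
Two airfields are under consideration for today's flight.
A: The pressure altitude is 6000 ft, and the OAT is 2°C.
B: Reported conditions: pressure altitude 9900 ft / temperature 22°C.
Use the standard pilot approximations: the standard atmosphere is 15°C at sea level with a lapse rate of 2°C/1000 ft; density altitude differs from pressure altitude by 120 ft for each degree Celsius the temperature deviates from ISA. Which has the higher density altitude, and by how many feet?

A: ISA temp = 3°C, deviation -1°C, DA = 6000 + 120 × (-1) = 5880 ft.
B: ISA temp = -4.8°C, deviation +26.8°C, DA = 9900 + 120 × 26.8 = 13116 ft.
B is higher by 13116 − 5880 = 7236 ft.

B by 7236 ft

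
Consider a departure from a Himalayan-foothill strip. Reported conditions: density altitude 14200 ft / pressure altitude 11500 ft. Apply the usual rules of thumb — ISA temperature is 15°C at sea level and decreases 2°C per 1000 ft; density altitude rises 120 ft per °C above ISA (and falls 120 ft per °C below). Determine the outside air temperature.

Density altitude − pressure altitude = 14200 − 11500 = +2700 ft.
At 120 ft/°C that is an ISA deviation of 2700/120 = +22.5°C.
ISA temperature at 11500 ft = 15 − 2 × (11500/1000) = -8°C.
OAT = ISA + deviation = -8 + (+22.5) = 14.5°C.

14.5°C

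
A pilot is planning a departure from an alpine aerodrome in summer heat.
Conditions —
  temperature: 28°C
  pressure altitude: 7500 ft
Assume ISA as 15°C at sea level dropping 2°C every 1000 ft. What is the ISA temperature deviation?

ISA+28°C

ISA temperature at 7500 ft = 15 − 2 × (7500/1000) = 0°C.
Deviation = OAT − ISA = 28 − 0 = +28°C.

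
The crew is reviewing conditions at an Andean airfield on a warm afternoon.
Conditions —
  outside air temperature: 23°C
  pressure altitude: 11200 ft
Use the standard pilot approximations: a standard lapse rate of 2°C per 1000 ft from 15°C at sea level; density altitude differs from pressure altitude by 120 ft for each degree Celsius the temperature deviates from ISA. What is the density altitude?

14848 ft

ISA temperature at 11200 ft = 15 − 2 × (11200/1000) = -7.4°C.
ISA deviation = 23 − (-7.4) = +30.4°C.
Density altitude = 11200 + 120 × (30.4) = 11200 + (+3648) = 14848 ft.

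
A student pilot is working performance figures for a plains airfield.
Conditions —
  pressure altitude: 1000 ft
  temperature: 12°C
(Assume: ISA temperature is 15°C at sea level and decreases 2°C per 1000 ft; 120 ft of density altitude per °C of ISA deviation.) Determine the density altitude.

ISA temperature at 1000 ft = 15 − 2 × (1000/1000) = 13°C.
ISA deviation = 12 − 13 = -1°C.
Density altitude = 1000 + 120 × (-1) = 1000 + (-120) = 880 ft.

880 ft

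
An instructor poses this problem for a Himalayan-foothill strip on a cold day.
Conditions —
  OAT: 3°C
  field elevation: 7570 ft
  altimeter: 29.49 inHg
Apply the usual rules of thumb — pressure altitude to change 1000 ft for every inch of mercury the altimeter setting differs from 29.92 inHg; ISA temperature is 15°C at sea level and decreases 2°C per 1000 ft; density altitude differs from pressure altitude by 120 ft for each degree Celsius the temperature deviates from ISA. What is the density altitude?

Pressure altitude = 7570 + (29.92 − 29.49) × 1000 = 7570 + (+430) = 8000 ft.
ISA temperature at 8000 ft = 15 − 2 × (8000/1000) = -1°C.
ISA deviation = 3 − (-1) = +4°C.
Density altitude = 8000 + 120 × (4) = 8480 ft.

8480 ft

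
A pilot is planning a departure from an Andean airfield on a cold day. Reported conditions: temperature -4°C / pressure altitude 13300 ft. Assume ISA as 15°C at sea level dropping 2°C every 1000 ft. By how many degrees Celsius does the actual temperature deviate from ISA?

ISA temperature at 13300 ft = 15 − 2 × (13300/1000) = -11.6°C.
Deviation = OAT − ISA = -4 − (-11.6) = +7.6°C.

ISA+7.6°C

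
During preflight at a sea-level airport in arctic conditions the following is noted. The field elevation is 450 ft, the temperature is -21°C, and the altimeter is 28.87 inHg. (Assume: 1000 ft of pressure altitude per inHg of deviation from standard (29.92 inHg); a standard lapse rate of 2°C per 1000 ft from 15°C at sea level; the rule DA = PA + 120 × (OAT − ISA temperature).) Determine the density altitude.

-2460 ft

Pressure altitude = 450 + (29.92 − 28.87) × 1000 = 450 + (+1050) = 1500 ft.
ISA temperature at 1500 ft = 15 − 2 × (1500/1000) = 12°C.
ISA deviation = -21 − 12 = -33°C.
Density altitude = 1500 + 120 × (-33) = -2460 ft.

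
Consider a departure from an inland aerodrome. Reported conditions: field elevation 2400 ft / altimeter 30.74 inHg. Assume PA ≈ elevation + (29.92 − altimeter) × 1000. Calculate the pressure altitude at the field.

1580 ft

Pressure correction = (29.92 − 30.74) × 1000 = -820 ft.
Pressure altitude = 2400 + (-820) = 1580 ft.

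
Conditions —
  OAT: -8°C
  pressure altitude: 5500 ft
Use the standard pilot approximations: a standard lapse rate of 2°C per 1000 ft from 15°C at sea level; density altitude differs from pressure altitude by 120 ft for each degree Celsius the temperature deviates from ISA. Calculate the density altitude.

ISA temperature at 5500 ft = 15 − 2 × (5500/1000) = 4°C.
ISA deviation = -8 − 4 = -12°C.
Density altitude = 5500 + 120 × (-12) = 5500 + (-1440) = 4060 ft.

4060 ft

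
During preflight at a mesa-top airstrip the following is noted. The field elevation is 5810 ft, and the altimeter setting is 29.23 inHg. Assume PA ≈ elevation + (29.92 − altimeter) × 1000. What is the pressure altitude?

Pressure correction = (29.92 − 29.23) × 1000 = +690 ft.
Pressure altitude = 5810 + (+690) = 6500 ft.

6500 ft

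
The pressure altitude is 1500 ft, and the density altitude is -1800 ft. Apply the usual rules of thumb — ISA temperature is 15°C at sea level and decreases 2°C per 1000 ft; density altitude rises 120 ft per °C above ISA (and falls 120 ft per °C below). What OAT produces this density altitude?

Density altitude − pressure altitude = -1800 − 1500 = -3300 ft.
At 120 ft/°C that is an ISA deviation of -3300/120 = -27.5°C.
ISA temperature at 1500 ft = 15 − 2 × (1500/1000) = 12°C.
OAT = ISA + deviation = 12 + (-27.5) = -15.5°C.

-15.5°C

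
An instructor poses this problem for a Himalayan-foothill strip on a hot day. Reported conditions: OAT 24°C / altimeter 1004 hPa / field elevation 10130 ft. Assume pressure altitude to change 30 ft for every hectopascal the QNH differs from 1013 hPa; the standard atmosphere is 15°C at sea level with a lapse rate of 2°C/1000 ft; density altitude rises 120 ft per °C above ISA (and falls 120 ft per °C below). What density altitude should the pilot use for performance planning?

Pressure altitude = 10130 + (1013 − 1004) × 30 = 10130 + (+270) = 10400 ft.
ISA temperature at 10400 ft = 15 − 2 × (10400/1000) = -5.8°C.
ISA deviation = 24 − (-5.8) = +29.8°C.
Density altitude = 10400 + 120 × (29.8) = 13976 ft.

13976 ft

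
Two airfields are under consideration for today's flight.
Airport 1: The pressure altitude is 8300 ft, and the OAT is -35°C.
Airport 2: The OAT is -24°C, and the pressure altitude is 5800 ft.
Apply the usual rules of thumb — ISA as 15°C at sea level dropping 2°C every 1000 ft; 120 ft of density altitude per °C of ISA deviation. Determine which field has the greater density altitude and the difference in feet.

Airport 1: ISA temp = -1.6°C, deviation -33.4°C, DA = 8300 + 120 × (-33.4) = 4292 ft.
Airport 2: ISA temp = 3.4°C, deviation -27.4°C, DA = 5800 + 120 × (-27.4) = 2512 ft.
Airport 1 is higher by 4292 − 2512 = 1780 ft.

Airport 1 by 1780 ft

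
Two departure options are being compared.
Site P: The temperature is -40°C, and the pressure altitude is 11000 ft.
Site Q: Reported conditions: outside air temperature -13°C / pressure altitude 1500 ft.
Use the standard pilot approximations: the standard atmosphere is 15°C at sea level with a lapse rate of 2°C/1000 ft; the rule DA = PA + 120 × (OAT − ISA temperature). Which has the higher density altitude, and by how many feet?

Site P by 8540 ft

Site P: ISA temp = -7°C, deviation -33°C, DA = 11000 + 120 × (-33) = 7040 ft.
Site Q: ISA temp = 12°C, deviation -25°C, DA = 1500 + 120 × (-25) = -1500 ft.
Site P is higher by 7040 − (-1500) = 8540 ft.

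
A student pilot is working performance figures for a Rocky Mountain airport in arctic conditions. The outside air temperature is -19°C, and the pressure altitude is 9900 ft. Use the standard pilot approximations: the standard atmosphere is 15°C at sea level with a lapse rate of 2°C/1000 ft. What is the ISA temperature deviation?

ISA temperature at 9900 ft = 15 − 2 × (9900/1000) = -4.8°C.
Deviation = OAT − ISA = -19 − (-4.8) = -14.2°C.

ISA-14.2°C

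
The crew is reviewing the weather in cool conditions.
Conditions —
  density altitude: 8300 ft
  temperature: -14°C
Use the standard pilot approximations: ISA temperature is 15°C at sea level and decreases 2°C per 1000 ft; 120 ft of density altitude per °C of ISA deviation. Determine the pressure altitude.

DA = PA + 120 × (OAT − (15 − 2·PA/1000)) = PA + 120·OAT − 1800 + 0.24·PA = 1.24·PA + 120·OAT − 1800.
So 1.24·PA = 8300 − 120 × (-14) + 1800 = 11780.
PA = 11780 / 1.24 = 9500 ft.

9500 ft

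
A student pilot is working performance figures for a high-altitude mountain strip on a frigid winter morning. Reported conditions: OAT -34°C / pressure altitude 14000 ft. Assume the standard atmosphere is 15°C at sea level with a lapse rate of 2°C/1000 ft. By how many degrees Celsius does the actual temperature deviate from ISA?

ISA-21°C

ISA temperature at 14000 ft = 15 − 2 × (14000/1000) = -13°C.
Deviation = OAT − ISA = -34 − (-13) = -21°C.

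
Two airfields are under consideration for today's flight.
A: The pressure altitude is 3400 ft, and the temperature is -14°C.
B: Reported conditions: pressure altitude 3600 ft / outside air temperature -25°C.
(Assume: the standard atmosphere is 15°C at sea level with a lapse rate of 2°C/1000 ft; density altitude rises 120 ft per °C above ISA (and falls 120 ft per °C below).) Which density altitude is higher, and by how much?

A by 1072 ft

A: ISA temp = 8.2°C, deviation -22.2°C, DA = 3400 + 120 × (-22.2) = 736 ft.
B: ISA temp = 7.8°C, deviation -32.8°C, DA = 3600 + 120 × (-32.8) = -336 ft.
A is higher by 736 − (-336) = 1072 ft.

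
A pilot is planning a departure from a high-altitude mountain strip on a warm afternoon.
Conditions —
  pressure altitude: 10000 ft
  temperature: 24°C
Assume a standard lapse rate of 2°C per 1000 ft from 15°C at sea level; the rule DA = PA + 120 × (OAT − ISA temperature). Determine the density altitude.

13480 ft

ISA temperature at 10000 ft = 15 − 2 × (10000/1000) = -5°C.
ISA deviation = 24 − (-5) = +29°C.
Density altitude = 10000 + 120 × (29) = 10000 + (+3480) = 13480 ft.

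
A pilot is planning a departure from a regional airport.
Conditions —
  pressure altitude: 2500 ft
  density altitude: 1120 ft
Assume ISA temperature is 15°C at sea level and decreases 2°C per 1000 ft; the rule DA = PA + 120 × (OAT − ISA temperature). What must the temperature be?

-1.5°C

Density altitude − pressure altitude = 1120 − 2500 = -1380 ft.
At 120 ft/°C that is an ISA deviation of -1380/120 = -11.5°C.
ISA temperature at 2500 ft = 15 − 2 × (2500/1000) = 10°C.
OAT = ISA + deviation = 10 + (-11.5) = -1.5°C.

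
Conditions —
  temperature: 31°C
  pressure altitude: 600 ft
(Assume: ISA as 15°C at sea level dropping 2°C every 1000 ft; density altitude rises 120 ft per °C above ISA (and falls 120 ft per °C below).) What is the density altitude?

ISA temperature at 600 ft = 15 − 2 × (600/1000) = 13.8°C.
ISA deviation = 31 − 13.8 = +17.2°C.
Density altitude = 600 + 120 × (17.2) = 600 + (+2064) = 2664 ft.

2664 ft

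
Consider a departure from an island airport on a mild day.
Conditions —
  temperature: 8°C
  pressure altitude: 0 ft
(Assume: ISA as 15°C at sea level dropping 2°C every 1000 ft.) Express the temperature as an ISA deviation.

ISA temperature at 0 ft = 15 − 2 × (0/1000) = 15°C.
Deviation = OAT − ISA = 8 − 15 = -7°C.

ISA-7°C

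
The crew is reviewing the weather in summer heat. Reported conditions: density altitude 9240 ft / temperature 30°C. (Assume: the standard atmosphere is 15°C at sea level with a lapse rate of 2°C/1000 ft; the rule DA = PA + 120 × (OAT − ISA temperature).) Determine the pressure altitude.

DA = PA + 120 × (OAT − (15 − 2·PA/1000)) = PA + 120·OAT − 1800 + 0.24·PA = 1.24·PA + 120·OAT − 1800.
So 1.24·PA = 9240 − 120 × 30 + 1800 = 7440.
PA = 7440 / 1.24 = 6000 ft.

6000 ft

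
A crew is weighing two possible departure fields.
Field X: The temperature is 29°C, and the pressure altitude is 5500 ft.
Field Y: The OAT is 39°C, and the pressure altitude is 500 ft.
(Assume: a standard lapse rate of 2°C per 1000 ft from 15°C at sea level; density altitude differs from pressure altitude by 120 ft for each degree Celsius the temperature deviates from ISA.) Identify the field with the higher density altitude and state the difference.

Field X by 5000 ft

Field X: ISA temp = 4°C, deviation +25°C, DA = 5500 + 120 × 25 = 8500 ft.
Field Y: ISA temp = 14°C, deviation +25°C, DA = 500 + 120 × 25 = 3500 ft.
Field X is higher by 8500 − 3500 = 5000 ft.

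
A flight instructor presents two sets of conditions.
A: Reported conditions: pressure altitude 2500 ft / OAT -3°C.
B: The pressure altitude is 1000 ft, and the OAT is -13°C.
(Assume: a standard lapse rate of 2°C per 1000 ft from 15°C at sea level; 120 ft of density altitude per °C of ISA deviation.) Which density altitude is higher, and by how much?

A: ISA temp = 10°C, deviation -13°C, DA = 2500 + 120 × (-13) = 940 ft.
B: ISA temp = 13°C, deviation -26°C, DA = 1000 + 120 × (-26) = -2120 ft.
A is higher by 940 − (-2120) = 3060 ft.

A by 3060 ft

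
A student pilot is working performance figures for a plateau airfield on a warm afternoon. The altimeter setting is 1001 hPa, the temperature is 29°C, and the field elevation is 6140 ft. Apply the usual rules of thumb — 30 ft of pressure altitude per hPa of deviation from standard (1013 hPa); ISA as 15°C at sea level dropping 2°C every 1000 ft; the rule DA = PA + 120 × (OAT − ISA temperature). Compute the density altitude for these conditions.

9740 ft

Pressure altitude = 6140 + (1013 − 1001) × 30 = 6140 + (+360) = 6500 ft.
ISA temperature at 6500 ft = 15 − 2 × (6500/1000) = 2°C.
ISA deviation = 29 − 2 = +27°C.
Density altitude = 6500 + 120 × (27) = 9740 ft.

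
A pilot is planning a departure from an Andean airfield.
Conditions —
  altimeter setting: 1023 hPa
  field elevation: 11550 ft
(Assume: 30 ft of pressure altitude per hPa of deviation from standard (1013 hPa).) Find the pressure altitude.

11250 ft

Pressure correction = (1013 − 1023) × 30 = -300 ft.
Pressure altitude = 11550 + (-300) = 11250 ft.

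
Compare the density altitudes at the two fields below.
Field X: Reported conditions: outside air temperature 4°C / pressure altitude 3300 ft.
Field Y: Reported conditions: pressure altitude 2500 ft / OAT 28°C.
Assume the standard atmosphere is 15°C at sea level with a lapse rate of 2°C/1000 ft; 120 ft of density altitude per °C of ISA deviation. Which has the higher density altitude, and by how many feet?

Field Y by 1888 ft

Field X: ISA temp = 8.4°C, deviation -4.4°C, DA = 3300 + 120 × (-4.4) = 2772 ft.
Field Y: ISA temp = 10°C, deviation +18°C, DA = 2500 + 120 × 18 = 4660 ft.
Field Y is higher by 4660 − 2772 = 1888 ft.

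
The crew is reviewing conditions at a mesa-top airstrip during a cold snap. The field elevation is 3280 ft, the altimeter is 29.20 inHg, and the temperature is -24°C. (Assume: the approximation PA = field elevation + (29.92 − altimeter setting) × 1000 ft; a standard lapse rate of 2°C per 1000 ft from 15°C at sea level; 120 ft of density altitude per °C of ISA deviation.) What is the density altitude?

Pressure altitude = 3280 + (29.92 − 29.20) × 1000 = 3280 + (+720) = 4000 ft.
ISA temperature at 4000 ft = 15 − 2 × (4000/1000) = 7°C.
ISA deviation = -24 − 7 = -31°C.
Density altitude = 4000 + 120 × (-31) = 280 ft.

280 ft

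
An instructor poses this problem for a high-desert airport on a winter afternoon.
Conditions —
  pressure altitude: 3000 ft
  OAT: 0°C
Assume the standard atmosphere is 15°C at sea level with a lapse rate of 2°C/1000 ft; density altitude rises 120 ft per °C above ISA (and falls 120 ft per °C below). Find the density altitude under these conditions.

ISA temperature at 3000 ft = 15 − 2 × (3000/1000) = 9°C.
ISA deviation = 0 − 9 = -9°C.
Density altitude = 3000 + 120 × (-9) = 3000 + (-1080) = 1920 ft.

1920 ft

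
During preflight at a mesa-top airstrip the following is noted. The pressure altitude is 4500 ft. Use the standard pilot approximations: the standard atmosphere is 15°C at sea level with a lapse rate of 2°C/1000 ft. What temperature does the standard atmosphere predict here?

ISA temperature = 15 − 2 × (4500/1000) = 15 − 9 = 6°C.

6°C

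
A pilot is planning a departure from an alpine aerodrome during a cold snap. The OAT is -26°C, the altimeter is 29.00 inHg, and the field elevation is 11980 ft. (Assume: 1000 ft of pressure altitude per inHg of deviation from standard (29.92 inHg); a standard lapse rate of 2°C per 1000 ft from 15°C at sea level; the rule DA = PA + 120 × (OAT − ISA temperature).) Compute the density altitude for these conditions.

11076 ft

Pressure altitude = 11980 + (29.92 − 29.00) × 1000 = 11980 + (+920) = 12900 ft.
ISA temperature at 12900 ft = 15 − 2 × (12900/1000) = -10.8°C.
ISA deviation = -26 − (-10.8) = -15.2°C.
Density altitude = 12900 + 120 × (-15.2) = 11076 ft.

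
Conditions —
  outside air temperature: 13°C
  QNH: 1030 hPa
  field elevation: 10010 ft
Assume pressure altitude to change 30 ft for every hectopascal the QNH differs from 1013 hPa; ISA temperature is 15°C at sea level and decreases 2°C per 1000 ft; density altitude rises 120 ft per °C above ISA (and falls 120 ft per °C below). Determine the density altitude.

Pressure altitude = 10010 + (1013 − 1030) × 30 = 10010 + (-510) = 9500 ft.
ISA temperature at 9500 ft = 15 − 2 × (9500/1000) = -4°C.
ISA deviation = 13 − (-4) = +17°C.
Density altitude = 9500 + 120 × (17) = 11540 ft.

11540 ft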